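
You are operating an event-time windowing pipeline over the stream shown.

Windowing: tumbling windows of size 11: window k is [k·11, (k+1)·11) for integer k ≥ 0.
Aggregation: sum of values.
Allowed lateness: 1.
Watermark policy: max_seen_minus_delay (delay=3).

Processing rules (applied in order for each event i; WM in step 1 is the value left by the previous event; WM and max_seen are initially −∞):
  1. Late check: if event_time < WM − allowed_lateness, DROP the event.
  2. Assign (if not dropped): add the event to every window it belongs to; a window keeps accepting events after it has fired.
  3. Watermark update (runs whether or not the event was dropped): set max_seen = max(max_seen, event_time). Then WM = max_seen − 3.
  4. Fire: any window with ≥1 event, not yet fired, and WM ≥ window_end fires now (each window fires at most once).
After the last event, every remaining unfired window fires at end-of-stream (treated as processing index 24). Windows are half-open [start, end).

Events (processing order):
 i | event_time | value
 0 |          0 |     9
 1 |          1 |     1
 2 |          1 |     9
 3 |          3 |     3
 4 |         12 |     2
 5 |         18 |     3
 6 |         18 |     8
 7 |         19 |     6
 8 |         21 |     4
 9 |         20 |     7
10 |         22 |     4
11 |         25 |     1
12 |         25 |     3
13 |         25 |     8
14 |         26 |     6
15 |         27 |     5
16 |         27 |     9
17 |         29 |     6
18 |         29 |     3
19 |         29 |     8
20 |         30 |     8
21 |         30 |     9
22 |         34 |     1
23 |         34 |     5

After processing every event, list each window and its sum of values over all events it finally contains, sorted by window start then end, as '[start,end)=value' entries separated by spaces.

i=0 t=0 v=9: → [0,11); WM=-3
i=1 t=1 v=1: → [0,11); WM=-2
i=2 t=1 v=9: → [0,11); WM=-2
i=3 t=3 v=3: → [0,11); WM=0
i=4 t=12 v=2: → [11,22); WM=9
i=5 t=18 v=3: → [11,22); WM=15; [0,11) fires=22
i=6 t=18 v=8: → [11,22); WM=15
i=7 t=19 v=6: → [11,22); WM=16
i=8 t=21 v=4: → [11,22); WM=18
i=9 t=20 v=7: → [11,22); WM=18
i=10 t=22 v=4: → [22,33); WM=19
i=11 t=25 v=1: → [22,33); WM=22; [11,22) fires=30
i=12 t=25 v=3: → [22,33); WM=22
i=13 t=25 v=8: → [22,33); WM=22
i=14 t=26 v=6: → [22,33); WM=23
i=15 t=27 v=5: → [22,33); WM=24
i=16 t=27 v=9: → [22,33); WM=24
i=17 t=29 v=6: → [22,33); WM=26
i=18 t=29 v=3: → [22,33); WM=26
i=19 t=29 v=8: → [22,33); WM=26
i=20 t=30 v=8: → [22,33); WM=27
i=21 t=30 v=9: → [22,33); WM=27
i=22 t=34 v=1: → [33,44); WM=31
i=23 t=34 v=5: → [33,44); WM=31

[0,11)=22 [11,22)=30 [22,33)=70 [33,44)=6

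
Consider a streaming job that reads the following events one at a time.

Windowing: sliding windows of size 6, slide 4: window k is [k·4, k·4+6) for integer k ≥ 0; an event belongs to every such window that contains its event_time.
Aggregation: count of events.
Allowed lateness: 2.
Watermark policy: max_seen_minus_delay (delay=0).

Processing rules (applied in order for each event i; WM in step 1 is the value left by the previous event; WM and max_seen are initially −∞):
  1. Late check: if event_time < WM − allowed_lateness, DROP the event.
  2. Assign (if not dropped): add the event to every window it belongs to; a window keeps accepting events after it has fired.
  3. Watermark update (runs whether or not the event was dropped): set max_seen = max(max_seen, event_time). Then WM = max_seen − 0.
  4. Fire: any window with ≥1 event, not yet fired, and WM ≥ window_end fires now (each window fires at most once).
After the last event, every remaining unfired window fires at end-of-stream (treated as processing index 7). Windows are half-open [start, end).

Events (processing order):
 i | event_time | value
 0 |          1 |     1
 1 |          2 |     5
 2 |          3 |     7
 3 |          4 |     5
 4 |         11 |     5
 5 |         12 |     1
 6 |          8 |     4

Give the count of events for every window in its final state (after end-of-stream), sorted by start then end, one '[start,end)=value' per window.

i=0 t=1 v=1: → [0,6); WM=1
i=1 t=2 v=5: → [0,6); WM=2
i=2 t=3 v=7: → [0,6); WM=3
i=3 t=4 v=5: → [4,10),[0,6); WM=4
i=4 t=11 v=5: → [8,14); WM=11; [0,6) fires=4 [4,10) fires=1
i=5 t=12 v=1: → [12,18),[8,14); WM=12
i=6 t=8 v=4: DROP (t<12-2); WM=12

[0,6)=4 [4,10)=1 [8,14)=2 [12,18)=1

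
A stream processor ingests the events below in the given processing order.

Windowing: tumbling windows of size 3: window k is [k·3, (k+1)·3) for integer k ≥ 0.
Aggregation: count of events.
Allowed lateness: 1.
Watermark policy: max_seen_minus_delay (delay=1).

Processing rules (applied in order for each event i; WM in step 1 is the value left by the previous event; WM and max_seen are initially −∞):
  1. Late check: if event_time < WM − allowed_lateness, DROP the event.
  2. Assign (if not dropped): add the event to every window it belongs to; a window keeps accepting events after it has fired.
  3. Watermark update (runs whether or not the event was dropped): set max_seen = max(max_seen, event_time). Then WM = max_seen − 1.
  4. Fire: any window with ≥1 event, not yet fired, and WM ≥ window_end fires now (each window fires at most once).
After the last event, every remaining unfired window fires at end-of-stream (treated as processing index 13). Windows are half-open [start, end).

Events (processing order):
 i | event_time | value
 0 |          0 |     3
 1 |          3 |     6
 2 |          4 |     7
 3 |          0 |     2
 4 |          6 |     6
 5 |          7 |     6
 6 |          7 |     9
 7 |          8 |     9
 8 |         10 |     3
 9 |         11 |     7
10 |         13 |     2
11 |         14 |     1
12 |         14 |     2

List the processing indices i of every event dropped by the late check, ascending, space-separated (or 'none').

3

i=0 t=0 v=3: → [0,3); WM=-1
i=1 t=3 v=6: → [3,6); WM=2
i=2 t=4 v=7: → [3,6); WM=3; [0,3) fires=1
i=3 t=0 v=2: DROP (t<3-1); WM=3
i=4 t=6 v=6: → [6,9); WM=5
i=5 t=7 v=6: → [6,9); WM=6; [3,6) fires=2
i=6 t=7 v=9: → [6,9); WM=6
i=7 t=8 v=9: → [6,9); WM=7
i=8 t=10 v=3: → [9,12); WM=9; [6,9) fires=4
i=9 t=11 v=7: → [9,12); WM=10
i=10 t=13 v=2: → [12,15); WM=12; [9,12) fires=2
i=11 t=14 v=1: → [12,15); WM=13
i=12 t=14 v=2: → [12,15); WM=13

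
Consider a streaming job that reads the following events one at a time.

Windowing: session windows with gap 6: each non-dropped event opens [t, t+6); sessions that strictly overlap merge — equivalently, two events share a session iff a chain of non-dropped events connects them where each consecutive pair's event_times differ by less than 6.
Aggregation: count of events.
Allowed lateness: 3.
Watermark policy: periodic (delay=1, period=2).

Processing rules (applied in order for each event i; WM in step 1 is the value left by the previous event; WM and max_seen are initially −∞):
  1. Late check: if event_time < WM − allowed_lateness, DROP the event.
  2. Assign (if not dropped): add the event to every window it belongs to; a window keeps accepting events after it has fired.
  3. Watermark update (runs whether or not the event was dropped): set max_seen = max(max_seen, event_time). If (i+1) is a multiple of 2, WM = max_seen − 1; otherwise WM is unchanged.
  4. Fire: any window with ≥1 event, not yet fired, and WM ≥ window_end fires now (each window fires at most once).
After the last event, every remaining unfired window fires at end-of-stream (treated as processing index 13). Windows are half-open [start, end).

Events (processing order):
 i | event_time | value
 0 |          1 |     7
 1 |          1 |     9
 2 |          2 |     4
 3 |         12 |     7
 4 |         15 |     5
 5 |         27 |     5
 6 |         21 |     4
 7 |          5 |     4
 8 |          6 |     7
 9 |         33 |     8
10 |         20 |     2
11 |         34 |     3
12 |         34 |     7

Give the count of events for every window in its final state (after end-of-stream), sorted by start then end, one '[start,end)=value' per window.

i=0 t=1 v=7: → [1,7); WM=−∞
i=1 t=1 v=9: → [1,7); WM=0
i=2 t=2 v=4: → [1,8); WM=0
i=3 t=12 v=7: → [12,18); WM=11
i=4 t=15 v=5: → [12,21); WM=11
i=5 t=27 v=5: → [27,33); WM=26
i=6 t=21 v=4: DROP (t<26-3); WM=26
i=7 t=5 v=4: DROP (t<26-3); WM=26
i=8 t=6 v=7: DROP (t<26-3); WM=26
i=9 t=33 v=8: → [33,39); WM=32
i=10 t=20 v=2: DROP (t<32-3); WM=32
i=11 t=34 v=3: → [33,40); WM=33
i=12 t=34 v=7: → [33,40); WM=33

[1,8)=3 [12,21)=2 [27,33)=1 [33,40)=3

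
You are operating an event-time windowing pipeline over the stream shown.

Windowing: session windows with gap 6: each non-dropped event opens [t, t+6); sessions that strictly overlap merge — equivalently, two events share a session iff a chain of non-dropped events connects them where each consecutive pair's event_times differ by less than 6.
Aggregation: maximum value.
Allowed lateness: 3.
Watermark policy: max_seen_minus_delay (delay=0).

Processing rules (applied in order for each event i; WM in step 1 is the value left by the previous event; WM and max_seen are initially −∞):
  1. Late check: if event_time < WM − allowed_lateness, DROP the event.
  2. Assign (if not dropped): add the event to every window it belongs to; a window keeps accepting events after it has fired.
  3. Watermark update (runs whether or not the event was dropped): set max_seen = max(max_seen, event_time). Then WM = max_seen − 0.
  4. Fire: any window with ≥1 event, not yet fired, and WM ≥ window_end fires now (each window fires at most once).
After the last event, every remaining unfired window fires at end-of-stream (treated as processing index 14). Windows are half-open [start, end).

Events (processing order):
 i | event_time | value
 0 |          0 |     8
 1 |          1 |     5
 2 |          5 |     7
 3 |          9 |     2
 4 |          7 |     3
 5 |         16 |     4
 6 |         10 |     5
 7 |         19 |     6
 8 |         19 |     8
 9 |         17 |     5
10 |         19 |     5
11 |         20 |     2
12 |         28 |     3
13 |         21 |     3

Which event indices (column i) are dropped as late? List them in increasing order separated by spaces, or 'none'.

i=0 t=0 v=8: → [0,6); WM=0
i=1 t=1 v=5: → [0,7); WM=1
i=2 t=5 v=7: → [0,11); WM=5
i=3 t=9 v=2: → [0,15); WM=9
i=4 t=7 v=3: → [0,15); WM=9
i=5 t=16 v=4: → [16,22); WM=16
i=6 t=10 v=5: DROP (t<16-3); WM=16
i=7 t=19 v=6: → [16,25); WM=19
i=8 t=19 v=8: → [16,25); WM=19
i=9 t=17 v=5: → [16,25); WM=19
i=10 t=19 v=5: → [16,25); WM=19
i=11 t=20 v=2: → [16,26); WM=20
i=12 t=28 v=3: → [28,34); WM=28
i=13 t=21 v=3: DROP (t<28-3); WM=28

6 13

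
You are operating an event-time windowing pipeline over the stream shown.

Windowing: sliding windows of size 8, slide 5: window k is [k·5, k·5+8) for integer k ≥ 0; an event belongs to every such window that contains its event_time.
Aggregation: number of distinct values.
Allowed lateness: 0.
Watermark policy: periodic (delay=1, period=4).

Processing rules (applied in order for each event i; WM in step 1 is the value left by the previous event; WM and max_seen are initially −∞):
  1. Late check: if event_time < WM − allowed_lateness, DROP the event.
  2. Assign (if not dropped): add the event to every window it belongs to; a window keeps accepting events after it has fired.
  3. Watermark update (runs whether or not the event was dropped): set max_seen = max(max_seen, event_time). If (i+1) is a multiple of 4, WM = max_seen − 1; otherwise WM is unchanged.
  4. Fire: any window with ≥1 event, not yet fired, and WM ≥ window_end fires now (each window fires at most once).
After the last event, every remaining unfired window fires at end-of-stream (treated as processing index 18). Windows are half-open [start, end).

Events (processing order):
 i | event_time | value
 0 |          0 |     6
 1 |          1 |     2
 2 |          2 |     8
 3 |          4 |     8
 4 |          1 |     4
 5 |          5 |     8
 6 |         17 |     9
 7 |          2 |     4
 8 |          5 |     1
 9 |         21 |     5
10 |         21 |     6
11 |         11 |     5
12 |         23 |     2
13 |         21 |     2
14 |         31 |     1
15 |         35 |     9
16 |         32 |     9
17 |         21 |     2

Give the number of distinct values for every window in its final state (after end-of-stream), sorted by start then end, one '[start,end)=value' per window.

i=0 t=0 v=6: → [0,8); WM=−∞
i=1 t=1 v=2: → [0,8); WM=−∞
i=2 t=2 v=8: → [0,8); WM=−∞
i=3 t=4 v=8: → [0,8); WM=3
i=4 t=1 v=4: DROP (t<3-0); WM=3
i=5 t=5 v=8: → [5,13),[0,8); WM=3
i=6 t=17 v=9: → [15,23),[10,18); WM=3
i=7 t=2 v=4: DROP (t<3-0); WM=16; [0,8) fires=3 [5,13) fires=1
i=8 t=5 v=1: DROP (t<16-0); WM=16
i=9 t=21 v=5: → [20,28),[15,23); WM=16
i=10 t=21 v=6: → [20,28),[15,23); WM=16
i=11 t=11 v=5: DROP (t<16-0); WM=20; [10,18) fires=1
i=12 t=23 v=2: → [20,28); WM=20
i=13 t=21 v=2: → [20,28),[15,23); WM=20
i=14 t=31 v=1: → [30,38),[25,33); WM=20
i=15 t=35 v=9: → [35,43),[30,38); WM=34; [15,23) fires=4 [20,28) fires=3 [25,33) fires=1
i=16 t=32 v=9: DROP (t<34-0); WM=34
i=17 t=21 v=2: DROP (t<34-0); WM=34

[0,8)=3 [5,13)=1 [10,18)=1 [15,23)=4 [20,28)=3 [25,33)=1 [30,38)=2 [35,43)=1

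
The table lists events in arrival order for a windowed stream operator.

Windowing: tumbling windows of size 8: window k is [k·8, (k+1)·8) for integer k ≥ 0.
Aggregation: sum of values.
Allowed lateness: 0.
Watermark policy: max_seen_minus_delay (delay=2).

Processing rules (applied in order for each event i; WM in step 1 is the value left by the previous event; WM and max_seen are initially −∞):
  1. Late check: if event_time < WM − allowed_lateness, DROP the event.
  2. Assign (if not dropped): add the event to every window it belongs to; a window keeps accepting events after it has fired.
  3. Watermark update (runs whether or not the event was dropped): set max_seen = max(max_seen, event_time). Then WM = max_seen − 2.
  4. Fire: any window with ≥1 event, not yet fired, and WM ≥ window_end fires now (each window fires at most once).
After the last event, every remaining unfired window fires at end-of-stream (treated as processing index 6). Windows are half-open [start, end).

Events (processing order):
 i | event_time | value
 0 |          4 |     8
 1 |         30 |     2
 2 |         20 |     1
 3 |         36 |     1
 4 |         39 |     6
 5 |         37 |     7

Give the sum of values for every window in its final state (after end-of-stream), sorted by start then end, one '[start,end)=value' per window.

[0,8)=8 [24,32)=2 [32,40)=14

i=0 t=4 v=8: → [0,8); WM=2
i=1 t=30 v=2: → [24,32); WM=28; [0,8) fires=8
i=2 t=20 v=1: DROP (t<28-0); WM=28
i=3 t=36 v=1: → [32,40); WM=34; [24,32) fires=2
i=4 t=39 v=6: → [32,40); WM=37
i=5 t=37 v=7: → [32,40); WM=37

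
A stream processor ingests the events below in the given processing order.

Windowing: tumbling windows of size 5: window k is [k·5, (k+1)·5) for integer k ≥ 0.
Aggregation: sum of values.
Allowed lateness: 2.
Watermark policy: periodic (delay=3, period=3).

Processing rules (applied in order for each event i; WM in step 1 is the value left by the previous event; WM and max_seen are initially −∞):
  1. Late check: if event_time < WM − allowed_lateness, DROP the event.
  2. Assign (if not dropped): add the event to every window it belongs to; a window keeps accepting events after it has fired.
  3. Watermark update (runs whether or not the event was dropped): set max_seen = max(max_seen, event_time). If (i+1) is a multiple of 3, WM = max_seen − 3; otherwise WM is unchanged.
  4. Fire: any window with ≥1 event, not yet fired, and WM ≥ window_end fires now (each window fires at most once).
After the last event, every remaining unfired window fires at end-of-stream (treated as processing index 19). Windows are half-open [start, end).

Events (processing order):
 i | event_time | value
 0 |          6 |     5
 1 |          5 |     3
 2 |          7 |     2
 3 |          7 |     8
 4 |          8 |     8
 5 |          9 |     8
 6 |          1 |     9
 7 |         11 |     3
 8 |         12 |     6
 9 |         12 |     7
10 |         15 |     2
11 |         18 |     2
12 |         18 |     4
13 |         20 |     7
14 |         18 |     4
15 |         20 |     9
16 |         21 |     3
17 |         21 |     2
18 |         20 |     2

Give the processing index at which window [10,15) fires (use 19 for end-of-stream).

i=0 t=6 v=5: → [5,10); WM=−∞
i=1 t=5 v=3: → [5,10); WM=−∞
i=2 t=7 v=2: → [5,10); WM=4
i=3 t=7 v=8: → [5,10); WM=4
i=4 t=8 v=8: → [5,10); WM=4
i=5 t=9 v=8: → [5,10); WM=6
i=6 t=1 v=9: DROP (t<6-2); WM=6
i=7 t=11 v=3: → [10,15); WM=6
i=8 t=12 v=6: → [10,15); WM=9
i=9 t=12 v=7: → [10,15); WM=9
i=10 t=15 v=2: → [15,20); WM=9
i=11 t=18 v=2: → [15,20); WM=15; [5,10) fires=34 [10,15) fires=16
i=12 t=18 v=4: → [15,20); WM=15
i=13 t=20 v=7: → [20,25); WM=15
i=14 t=18 v=4: → [15,20); WM=17
i=15 t=20 v=9: → [20,25); WM=17
i=16 t=21 v=3: → [20,25); WM=17
i=17 t=21 v=2: → [20,25); WM=18
i=18 t=20 v=2: → [20,25); WM=18

11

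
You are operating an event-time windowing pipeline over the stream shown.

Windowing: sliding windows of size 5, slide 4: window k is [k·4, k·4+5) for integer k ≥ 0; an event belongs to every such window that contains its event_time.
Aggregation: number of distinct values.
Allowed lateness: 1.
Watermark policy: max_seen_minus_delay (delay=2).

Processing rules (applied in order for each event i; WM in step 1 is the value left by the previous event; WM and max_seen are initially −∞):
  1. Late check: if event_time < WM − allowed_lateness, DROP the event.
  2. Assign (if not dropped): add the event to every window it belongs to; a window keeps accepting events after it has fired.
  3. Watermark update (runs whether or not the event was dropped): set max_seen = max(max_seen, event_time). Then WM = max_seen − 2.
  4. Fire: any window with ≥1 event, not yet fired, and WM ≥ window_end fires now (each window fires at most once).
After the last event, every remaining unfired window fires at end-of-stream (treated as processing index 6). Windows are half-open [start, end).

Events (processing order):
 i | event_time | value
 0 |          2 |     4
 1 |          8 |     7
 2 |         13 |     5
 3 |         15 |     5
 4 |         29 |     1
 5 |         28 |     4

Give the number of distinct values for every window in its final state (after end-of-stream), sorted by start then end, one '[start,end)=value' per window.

[0,5)=1 [4,9)=1 [8,13)=1 [12,17)=1 [24,29)=1 [28,33)=2

i=0 t=2 v=4: → [0,5); WM=0
i=1 t=8 v=7: → [8,13),[4,9); WM=6; [0,5) fires=1
i=2 t=13 v=5: → [12,17); WM=11; [4,9) fires=1
i=3 t=15 v=5: → [12,17); WM=13; [8,13) fires=1
i=4 t=29 v=1: → [28,33); WM=27; [12,17) fires=1
i=5 t=28 v=4: → [28,33),[24,29); WM=27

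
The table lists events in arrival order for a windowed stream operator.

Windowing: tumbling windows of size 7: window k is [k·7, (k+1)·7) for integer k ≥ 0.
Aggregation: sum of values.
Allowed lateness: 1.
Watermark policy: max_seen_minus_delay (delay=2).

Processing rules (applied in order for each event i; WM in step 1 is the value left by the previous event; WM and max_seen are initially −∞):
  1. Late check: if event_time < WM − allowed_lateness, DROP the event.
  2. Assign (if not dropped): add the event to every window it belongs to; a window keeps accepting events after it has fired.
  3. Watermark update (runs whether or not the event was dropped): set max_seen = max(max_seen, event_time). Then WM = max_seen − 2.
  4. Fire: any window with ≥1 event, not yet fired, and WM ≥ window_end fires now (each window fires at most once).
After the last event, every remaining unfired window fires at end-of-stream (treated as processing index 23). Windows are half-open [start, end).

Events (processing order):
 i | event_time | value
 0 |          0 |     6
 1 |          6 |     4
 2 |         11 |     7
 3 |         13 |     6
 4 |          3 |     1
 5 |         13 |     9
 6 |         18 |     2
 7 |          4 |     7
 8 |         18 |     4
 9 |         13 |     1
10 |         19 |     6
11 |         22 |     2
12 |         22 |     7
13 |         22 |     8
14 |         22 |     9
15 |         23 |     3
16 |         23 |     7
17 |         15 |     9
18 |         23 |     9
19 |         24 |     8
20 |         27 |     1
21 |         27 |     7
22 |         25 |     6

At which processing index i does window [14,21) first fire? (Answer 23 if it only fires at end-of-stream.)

15

i=0 t=0 v=6: → [0,7); WM=-2
i=1 t=6 v=4: → [0,7); WM=4
i=2 t=11 v=7: → [7,14); WM=9; [0,7) fires=10
i=3 t=13 v=6: → [7,14); WM=11
i=4 t=3 v=1: DROP (t<11-1); WM=11
i=5 t=13 v=9: → [7,14); WM=11
i=6 t=18 v=2: → [14,21); WM=16; [7,14) fires=22
i=7 t=4 v=7: DROP (t<16-1); WM=16
i=8 t=18 v=4: → [14,21); WM=16
i=9 t=13 v=1: DROP (t<16-1); WM=16
i=10 t=19 v=6: → [14,21); WM=17
i=11 t=22 v=2: → [21,28); WM=20
i=12 t=22 v=7: → [21,28); WM=20
i=13 t=22 v=8: → [21,28); WM=20
i=14 t=22 v=9: → [21,28); WM=20
i=15 t=23 v=3: → [21,28); WM=21; [14,21) fires=12
i=16 t=23 v=7: → [21,28); WM=21
i=17 t=15 v=9: DROP (t<21-1); WM=21
i=18 t=23 v=9: → [21,28); WM=21
i=19 t=24 v=8: → [21,28); WM=22
i=20 t=27 v=1: → [21,28); WM=25
i=21 t=27 v=7: → [21,28); WM=25
i=22 t=25 v=6: → [21,28); WM=25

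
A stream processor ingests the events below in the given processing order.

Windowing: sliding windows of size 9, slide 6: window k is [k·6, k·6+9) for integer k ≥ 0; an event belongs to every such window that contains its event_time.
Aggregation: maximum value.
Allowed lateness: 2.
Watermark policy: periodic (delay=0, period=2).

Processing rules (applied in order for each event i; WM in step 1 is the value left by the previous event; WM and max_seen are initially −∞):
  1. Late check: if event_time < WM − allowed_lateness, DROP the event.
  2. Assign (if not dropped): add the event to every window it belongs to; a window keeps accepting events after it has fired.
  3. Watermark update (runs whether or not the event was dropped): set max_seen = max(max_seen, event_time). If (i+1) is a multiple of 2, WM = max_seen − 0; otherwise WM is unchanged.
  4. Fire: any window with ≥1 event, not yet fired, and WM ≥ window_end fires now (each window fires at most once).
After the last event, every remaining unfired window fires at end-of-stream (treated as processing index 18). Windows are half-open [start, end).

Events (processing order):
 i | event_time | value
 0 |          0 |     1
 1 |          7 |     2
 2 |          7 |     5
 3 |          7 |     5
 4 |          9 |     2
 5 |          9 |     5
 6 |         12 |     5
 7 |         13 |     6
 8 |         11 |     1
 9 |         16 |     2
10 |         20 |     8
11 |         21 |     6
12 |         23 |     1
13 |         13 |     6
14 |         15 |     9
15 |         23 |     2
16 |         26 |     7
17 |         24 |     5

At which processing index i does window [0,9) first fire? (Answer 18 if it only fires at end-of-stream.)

5

i=0 t=0 v=1: → [0,9); WM=−∞
i=1 t=7 v=2: → [6,15),[0,9); WM=7
i=2 t=7 v=5: → [6,15),[0,9); WM=7
i=3 t=7 v=5: → [6,15),[0,9); WM=7
i=4 t=9 v=2: → [6,15); WM=7
i=5 t=9 v=5: → [6,15); WM=9; [0,9) fires=5
i=6 t=12 v=5: → [12,21),[6,15); WM=9
i=7 t=13 v=6: → [12,21),[6,15); WM=13
i=8 t=11 v=1: → [6,15); WM=13
i=9 t=16 v=2: → [12,21); WM=16; [6,15) fires=6
i=10 t=20 v=8: → [18,27),[12,21); WM=16
i=11 t=21 v=6: → [18,27); WM=21; [12,21) fires=8
i=12 t=23 v=1: → [18,27); WM=21
i=13 t=13 v=6: DROP (t<21-2); WM=23
i=14 t=15 v=9: DROP (t<23-2); WM=23
i=15 t=23 v=2: → [18,27); WM=23
i=16 t=26 v=7: → [24,33),[18,27); WM=23
i=17 t=24 v=5: → [24,33),[18,27); WM=26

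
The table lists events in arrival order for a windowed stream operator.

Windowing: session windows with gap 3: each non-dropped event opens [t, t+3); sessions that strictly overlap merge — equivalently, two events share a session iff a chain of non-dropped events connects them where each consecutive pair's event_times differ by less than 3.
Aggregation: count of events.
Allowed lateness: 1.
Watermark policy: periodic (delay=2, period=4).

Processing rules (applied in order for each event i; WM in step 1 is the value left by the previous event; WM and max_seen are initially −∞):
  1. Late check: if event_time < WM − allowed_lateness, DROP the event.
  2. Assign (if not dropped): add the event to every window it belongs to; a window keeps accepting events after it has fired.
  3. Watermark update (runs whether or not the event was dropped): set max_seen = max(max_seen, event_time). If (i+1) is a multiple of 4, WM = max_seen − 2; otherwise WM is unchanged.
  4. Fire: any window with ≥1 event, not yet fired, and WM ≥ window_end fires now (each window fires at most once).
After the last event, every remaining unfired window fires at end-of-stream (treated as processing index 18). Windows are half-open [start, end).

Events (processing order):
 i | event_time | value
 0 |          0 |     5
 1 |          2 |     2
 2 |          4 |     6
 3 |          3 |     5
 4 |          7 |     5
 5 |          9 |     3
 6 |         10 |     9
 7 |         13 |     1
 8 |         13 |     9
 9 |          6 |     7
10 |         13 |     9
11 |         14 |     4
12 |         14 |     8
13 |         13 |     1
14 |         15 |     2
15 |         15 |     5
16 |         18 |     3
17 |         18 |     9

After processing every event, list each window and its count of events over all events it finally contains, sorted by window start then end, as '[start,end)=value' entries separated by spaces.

i=0 t=0 v=5: → [0,3); WM=−∞
i=1 t=2 v=2: → [0,5); WM=−∞
i=2 t=4 v=6: → [0,7); WM=−∞
i=3 t=3 v=5: → [0,7); WM=2
i=4 t=7 v=5: → [7,10); WM=2
i=5 t=9 v=3: → [7,12); WM=2
i=6 t=10 v=9: → [7,13); WM=2
i=7 t=13 v=1: → [13,16); WM=11
i=8 t=13 v=9: → [13,16); WM=11
i=9 t=6 v=7: DROP (t<11-1); WM=11
i=10 t=13 v=9: → [13,16); WM=11
i=11 t=14 v=4: → [13,17); WM=12
i=12 t=14 v=8: → [13,17); WM=12
i=13 t=13 v=1: → [13,17); WM=12
i=14 t=15 v=2: → [13,18); WM=12
i=15 t=15 v=5: → [13,18); WM=13
i=16 t=18 v=3: → [18,21); WM=13
i=17 t=18 v=9: → [18,21); WM=13

[0,7)=4 [7,13)=3 [13,18)=8 [18,21)=2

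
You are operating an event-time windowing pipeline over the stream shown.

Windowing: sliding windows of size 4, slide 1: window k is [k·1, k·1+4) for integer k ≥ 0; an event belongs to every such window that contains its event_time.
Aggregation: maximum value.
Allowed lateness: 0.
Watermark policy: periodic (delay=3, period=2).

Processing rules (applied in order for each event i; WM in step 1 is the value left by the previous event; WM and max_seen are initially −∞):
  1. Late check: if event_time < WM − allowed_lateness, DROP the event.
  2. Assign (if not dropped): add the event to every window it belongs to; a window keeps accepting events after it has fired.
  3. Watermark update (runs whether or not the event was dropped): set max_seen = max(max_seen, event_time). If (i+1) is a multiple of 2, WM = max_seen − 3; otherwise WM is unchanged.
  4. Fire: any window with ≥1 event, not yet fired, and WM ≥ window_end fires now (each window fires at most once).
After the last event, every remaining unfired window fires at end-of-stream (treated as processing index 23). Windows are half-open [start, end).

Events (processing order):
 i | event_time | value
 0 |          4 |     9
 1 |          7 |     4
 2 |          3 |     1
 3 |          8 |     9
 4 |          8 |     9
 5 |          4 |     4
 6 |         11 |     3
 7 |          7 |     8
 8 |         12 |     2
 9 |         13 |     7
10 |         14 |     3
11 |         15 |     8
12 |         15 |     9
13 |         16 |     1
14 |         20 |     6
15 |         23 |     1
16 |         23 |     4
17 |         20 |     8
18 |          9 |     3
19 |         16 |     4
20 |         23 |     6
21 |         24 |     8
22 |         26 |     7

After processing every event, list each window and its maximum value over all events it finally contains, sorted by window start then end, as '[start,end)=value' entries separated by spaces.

[1,5)=9 [2,6)=9 [3,7)=9 [4,8)=9 [5,9)=9 [6,10)=9 [7,11)=9 [8,12)=9 [9,13)=3 [10,14)=7 [11,15)=7 [12,16)=9 [13,17)=9 [14,18)=9 [15,19)=9 [16,20)=1 [17,21)=8 [18,22)=8 [19,23)=8 [20,24)=8 [21,25)=8 [22,26)=8 [23,27)=8 [24,28)=8 [25,29)=7 [26,30)=7

i=0 t=4 v=9: → [4,8),[3,7),[2,6),[1,5); WM=−∞
i=1 t=7 v=4: → [7,11),[6,10),[5,9),[4,8); WM=4
i=2 t=3 v=1: DROP (t<4-0); WM=4
i=3 t=8 v=9: → [8,12),[7,11),[6,10),[5,9); WM=5; [1,5) fires=9
i=4 t=8 v=9: → [8,12),[7,11),[6,10),[5,9); WM=5
i=5 t=4 v=4: DROP (t<5-0); WM=5
i=6 t=11 v=3: → [11,15),[10,14),[9,13),[8,12); WM=5
i=7 t=7 v=8: → [7,11),[6,10),[5,9),[4,8); WM=8; [2,6) fires=9 [3,7) fires=9 [4,8) fires=9
i=8 t=12 v=2: → [12,16),[11,15),[10,14),[9,13); WM=8
i=9 t=13 v=7: → [13,17),[12,16),[11,15),[10,14); WM=10; [5,9) fires=9 [6,10) fires=9
i=10 t=14 v=3: → [14,18),[13,17),[12,16),[11,15); WM=10
i=11 t=15 v=8: → [15,19),[14,18),[13,17),[12,16); WM=12; [7,11) fires=9 [8,12) fires=9
i=12 t=15 v=9: → [15,19),[14,18),[13,17),[12,16); WM=12
i=13 t=16 v=1: → [16,20),[15,19),[14,18),[13,17); WM=13; [9,13) fires=3
i=14 t=20 v=6: → [20,24),[19,23),[18,22),[17,21); WM=13
i=15 t=23 v=1: → [23,27),[22,26),[21,25),[20,24); WM=20; [10,14) fires=7 [11,15) fires=7 [12,16) fires=9 [13,17) fires=9 [14,18) fires=9 [15,19) fires=9 [16,20) fires=1
i=16 t=23 v=4: → [23,27),[22,26),[21,25),[20,24); WM=20
i=17 t=20 v=8: → [20,24),[19,23),[18,22),[17,21); WM=20
i=18 t=9 v=3: DROP (t<20-0); WM=20
i=19 t=16 v=4: DROP (t<20-0); WM=20
i=20 t=23 v=6: → [23,27),[22,26),[21,25),[20,24); WM=20
i=21 t=24 v=8: → [24,28),[23,27),[22,26),[21,25); WM=21; [17,21) fires=8
i=22 t=26 v=7: → [26,30),[25,29),[24,28),[23,27); WM=21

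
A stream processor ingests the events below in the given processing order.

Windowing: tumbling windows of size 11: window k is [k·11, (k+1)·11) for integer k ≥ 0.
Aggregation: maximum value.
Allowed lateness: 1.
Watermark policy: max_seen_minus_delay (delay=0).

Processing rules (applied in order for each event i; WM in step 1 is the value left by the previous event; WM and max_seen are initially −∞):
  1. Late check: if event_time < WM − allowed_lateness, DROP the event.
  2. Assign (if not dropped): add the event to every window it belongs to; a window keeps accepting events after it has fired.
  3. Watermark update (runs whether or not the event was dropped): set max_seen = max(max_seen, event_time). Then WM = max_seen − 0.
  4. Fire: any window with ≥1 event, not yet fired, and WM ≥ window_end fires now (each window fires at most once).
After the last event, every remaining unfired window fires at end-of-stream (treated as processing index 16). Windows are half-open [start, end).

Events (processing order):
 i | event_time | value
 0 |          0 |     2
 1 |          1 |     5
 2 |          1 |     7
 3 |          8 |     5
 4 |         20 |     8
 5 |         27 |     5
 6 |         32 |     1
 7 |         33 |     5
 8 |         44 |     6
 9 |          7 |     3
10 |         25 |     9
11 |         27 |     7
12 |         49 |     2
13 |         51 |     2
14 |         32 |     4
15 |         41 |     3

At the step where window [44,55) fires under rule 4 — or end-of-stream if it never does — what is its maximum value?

i=0 t=0 v=2: → [0,11); WM=0
i=1 t=1 v=5: → [0,11); WM=1
i=2 t=1 v=7: → [0,11); WM=1
i=3 t=8 v=5: → [0,11); WM=8
i=4 t=20 v=8: → [11,22); WM=20; [0,11) fires=7
i=5 t=27 v=5: → [22,33); WM=27; [11,22) fires=8
i=6 t=32 v=1: → [22,33); WM=32
i=7 t=33 v=5: → [33,44); WM=33; [22,33) fires=5
i=8 t=44 v=6: → [44,55); WM=44; [33,44) fires=5
i=9 t=7 v=3: DROP (t<44-1); WM=44
i=10 t=25 v=9: DROP (t<44-1); WM=44
i=11 t=27 v=7: DROP (t<44-1); WM=44
i=12 t=49 v=2: → [44,55); WM=49
i=13 t=51 v=2: → [44,55); WM=51
i=14 t=32 v=4: DROP (t<51-1); WM=51
i=15 t=41 v=3: DROP (t<51-1); WM=51

6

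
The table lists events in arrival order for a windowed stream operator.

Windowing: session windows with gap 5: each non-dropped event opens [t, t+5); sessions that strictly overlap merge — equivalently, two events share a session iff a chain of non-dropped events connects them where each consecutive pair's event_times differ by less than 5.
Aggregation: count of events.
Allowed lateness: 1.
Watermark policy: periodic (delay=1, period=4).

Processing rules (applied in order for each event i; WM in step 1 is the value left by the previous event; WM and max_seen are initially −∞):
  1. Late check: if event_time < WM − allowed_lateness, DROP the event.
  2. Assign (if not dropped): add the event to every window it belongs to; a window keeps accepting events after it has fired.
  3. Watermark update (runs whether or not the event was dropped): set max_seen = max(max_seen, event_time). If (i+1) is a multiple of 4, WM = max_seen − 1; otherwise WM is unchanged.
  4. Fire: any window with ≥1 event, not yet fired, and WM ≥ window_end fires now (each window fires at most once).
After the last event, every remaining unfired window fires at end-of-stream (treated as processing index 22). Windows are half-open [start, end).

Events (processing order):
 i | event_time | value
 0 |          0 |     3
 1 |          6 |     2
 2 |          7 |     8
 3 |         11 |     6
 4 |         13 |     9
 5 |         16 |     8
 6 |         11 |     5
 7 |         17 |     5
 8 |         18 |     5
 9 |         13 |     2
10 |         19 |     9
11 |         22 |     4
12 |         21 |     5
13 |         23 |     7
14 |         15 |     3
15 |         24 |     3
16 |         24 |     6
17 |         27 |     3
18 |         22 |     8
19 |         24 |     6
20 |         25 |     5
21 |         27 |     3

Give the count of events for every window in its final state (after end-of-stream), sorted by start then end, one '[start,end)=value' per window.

i=0 t=0 v=3: → [0,5); WM=−∞
i=1 t=6 v=2: → [6,11); WM=−∞
i=2 t=7 v=8: → [6,12); WM=−∞
i=3 t=11 v=6: → [6,16); WM=10
i=4 t=13 v=9: → [6,18); WM=10
i=5 t=16 v=8: → [6,21); WM=10
i=6 t=11 v=5: → [6,21); WM=10
i=7 t=17 v=5: → [6,22); WM=16
i=8 t=18 v=5: → [6,23); WM=16
i=9 t=13 v=2: DROP (t<16-1); WM=16
i=10 t=19 v=9: → [6,24); WM=16
i=11 t=22 v=4: → [6,27); WM=21
i=12 t=21 v=5: → [6,27); WM=21
i=13 t=23 v=7: → [6,28); WM=21
i=14 t=15 v=3: DROP (t<21-1); WM=21
i=15 t=24 v=3: → [6,29); WM=23
i=16 t=24 v=6: → [6,29); WM=23
i=17 t=27 v=3: → [6,32); WM=23
i=18 t=22 v=8: → [6,32); WM=23
i=19 t=24 v=6: → [6,32); WM=26
i=20 t=25 v=5: → [6,32); WM=26
i=21 t=27 v=3: → [6,32); WM=26

[0,5)=1 [6,32)=19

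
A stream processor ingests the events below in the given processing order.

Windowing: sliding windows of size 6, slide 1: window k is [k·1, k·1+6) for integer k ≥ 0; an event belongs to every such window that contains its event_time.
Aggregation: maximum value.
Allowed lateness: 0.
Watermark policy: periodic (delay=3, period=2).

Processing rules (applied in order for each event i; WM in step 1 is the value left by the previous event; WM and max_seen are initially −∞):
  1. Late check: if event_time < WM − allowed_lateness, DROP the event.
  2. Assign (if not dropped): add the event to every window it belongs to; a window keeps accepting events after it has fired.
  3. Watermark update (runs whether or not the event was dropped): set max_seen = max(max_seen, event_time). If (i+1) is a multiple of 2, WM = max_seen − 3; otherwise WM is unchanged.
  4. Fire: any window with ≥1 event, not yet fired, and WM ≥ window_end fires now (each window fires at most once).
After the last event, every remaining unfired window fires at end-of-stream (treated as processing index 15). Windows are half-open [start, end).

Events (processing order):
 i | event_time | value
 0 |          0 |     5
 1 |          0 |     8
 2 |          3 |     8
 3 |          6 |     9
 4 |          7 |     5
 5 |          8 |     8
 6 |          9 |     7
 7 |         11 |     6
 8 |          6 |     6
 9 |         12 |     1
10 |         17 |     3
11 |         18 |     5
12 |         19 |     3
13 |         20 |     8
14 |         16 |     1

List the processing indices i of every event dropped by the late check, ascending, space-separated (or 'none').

8 14

i=0 t=0 v=5: → [0,6); WM=−∞
i=1 t=0 v=8: → [0,6); WM=-3
i=2 t=3 v=8: → [3,9),[2,8),[1,7),[0,6); WM=-3
i=3 t=6 v=9: → [6,12),[5,11),[4,10),[3,9),[2,8),[1,7); WM=3
i=4 t=7 v=5: → [7,13),[6,12),[5,11),[4,10),[3,9),[2,8); WM=3
i=5 t=8 v=8: → [8,14),[7,13),[6,12),[5,11),[4,10),[3,9); WM=5
i=6 t=9 v=7: → [9,15),[8,14),[7,13),[6,12),[5,11),[4,10); WM=5
i=7 t=11 v=6: → [11,17),[10,16),[9,15),[8,14),[7,13),[6,12); WM=8; [0,6) fires=8 [1,7) fires=9 [2,8) fires=9
i=8 t=6 v=6: DROP (t<8-0); WM=8
i=9 t=12 v=1: → [12,18),[11,17),[10,16),[9,15),[8,14),[7,13); WM=9; [3,9) fires=9
i=10 t=17 v=3: → [17,23),[16,22),[15,21),[14,20),[13,19),[12,18); WM=9
i=11 t=18 v=5: → [18,24),[17,23),[16,22),[15,21),[14,20),[13,19); WM=15; [4,10) fires=9 [5,11) fires=9 [6,12) fires=9 [7,13) fires=8 [8,14) fires=8 [9,15) fires=7
i=12 t=19 v=3: → [19,25),[18,24),[17,23),[16,22),[15,21),[14,20); WM=15
i=13 t=20 v=8: → [20,26),[19,25),[18,24),[17,23),[16,22),[15,21); WM=17; [10,16) fires=6 [11,17) fires=6
i=14 t=16 v=1: DROP (t<17-0); WM=17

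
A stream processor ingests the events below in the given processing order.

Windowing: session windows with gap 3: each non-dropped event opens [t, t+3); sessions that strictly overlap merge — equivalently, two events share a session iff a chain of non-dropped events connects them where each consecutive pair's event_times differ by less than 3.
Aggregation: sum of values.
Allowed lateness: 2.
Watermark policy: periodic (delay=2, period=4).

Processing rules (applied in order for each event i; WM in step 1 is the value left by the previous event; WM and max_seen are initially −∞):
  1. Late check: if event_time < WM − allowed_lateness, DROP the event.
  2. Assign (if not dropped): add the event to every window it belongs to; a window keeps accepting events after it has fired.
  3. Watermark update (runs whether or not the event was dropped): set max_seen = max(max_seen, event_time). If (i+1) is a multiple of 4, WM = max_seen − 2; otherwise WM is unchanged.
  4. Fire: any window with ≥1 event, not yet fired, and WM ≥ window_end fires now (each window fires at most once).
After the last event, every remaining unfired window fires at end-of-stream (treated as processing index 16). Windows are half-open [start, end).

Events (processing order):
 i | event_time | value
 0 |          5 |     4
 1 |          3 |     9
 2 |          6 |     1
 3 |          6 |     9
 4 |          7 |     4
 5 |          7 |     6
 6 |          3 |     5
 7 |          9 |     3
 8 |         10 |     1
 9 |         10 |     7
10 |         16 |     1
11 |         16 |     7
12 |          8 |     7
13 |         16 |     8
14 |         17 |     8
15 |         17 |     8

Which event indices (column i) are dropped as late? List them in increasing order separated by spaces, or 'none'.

12

i=0 t=5 v=4: → [5,8); WM=−∞
i=1 t=3 v=9: → [3,8); WM=−∞
i=2 t=6 v=1: → [3,9); WM=−∞
i=3 t=6 v=9: → [3,9); WM=4
i=4 t=7 v=4: → [3,10); WM=4
i=5 t=7 v=6: → [3,10); WM=4
i=6 t=3 v=5: → [3,10); WM=4
i=7 t=9 v=3: → [3,12); WM=7
i=8 t=10 v=1: → [3,13); WM=7
i=9 t=10 v=7: → [3,13); WM=7
i=10 t=16 v=1: → [16,19); WM=7
i=11 t=16 v=7: → [16,19); WM=14
i=12 t=8 v=7: DROP (t<14-2); WM=14
i=13 t=16 v=8: → [16,19); WM=14
i=14 t=17 v=8: → [16,20); WM=14
i=15 t=17 v=8: → [16,20); WM=15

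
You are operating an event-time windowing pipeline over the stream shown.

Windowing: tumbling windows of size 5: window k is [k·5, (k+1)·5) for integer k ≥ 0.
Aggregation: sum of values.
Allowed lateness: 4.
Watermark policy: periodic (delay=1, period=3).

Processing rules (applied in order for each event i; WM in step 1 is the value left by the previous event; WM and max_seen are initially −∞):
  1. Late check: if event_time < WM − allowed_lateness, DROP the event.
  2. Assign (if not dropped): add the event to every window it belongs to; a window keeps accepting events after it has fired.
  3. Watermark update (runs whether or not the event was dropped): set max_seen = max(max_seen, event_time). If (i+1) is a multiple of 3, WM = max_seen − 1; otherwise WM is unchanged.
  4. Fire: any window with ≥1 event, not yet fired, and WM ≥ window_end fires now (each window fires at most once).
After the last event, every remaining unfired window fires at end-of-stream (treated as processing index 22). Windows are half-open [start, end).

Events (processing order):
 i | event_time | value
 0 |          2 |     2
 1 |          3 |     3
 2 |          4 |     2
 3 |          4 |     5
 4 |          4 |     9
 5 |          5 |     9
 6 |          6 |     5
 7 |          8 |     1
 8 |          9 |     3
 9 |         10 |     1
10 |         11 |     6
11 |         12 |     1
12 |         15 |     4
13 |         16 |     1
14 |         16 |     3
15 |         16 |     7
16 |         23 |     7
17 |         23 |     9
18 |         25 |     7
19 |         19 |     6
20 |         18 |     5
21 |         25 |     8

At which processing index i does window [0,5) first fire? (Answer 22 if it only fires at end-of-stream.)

i=0 t=2 v=2: → [0,5); WM=−∞
i=1 t=3 v=3: → [0,5); WM=−∞
i=2 t=4 v=2: → [0,5); WM=3
i=3 t=4 v=5: → [0,5); WM=3
i=4 t=4 v=9: → [0,5); WM=3
i=5 t=5 v=9: → [5,10); WM=4
i=6 t=6 v=5: → [5,10); WM=4
i=7 t=8 v=1: → [5,10); WM=4
i=8 t=9 v=3: → [5,10); WM=8; [0,5) fires=21
i=9 t=10 v=1: → [10,15); WM=8
i=10 t=11 v=6: → [10,15); WM=8
i=11 t=12 v=1: → [10,15); WM=11; [5,10) fires=18
i=12 t=15 v=4: → [15,20); WM=11
i=13 t=16 v=1: → [15,20); WM=11
i=14 t=16 v=3: → [15,20); WM=15; [10,15) fires=8
i=15 t=16 v=7: → [15,20); WM=15
i=16 t=23 v=7: → [20,25); WM=15
i=17 t=23 v=9: → [20,25); WM=22; [15,20) fires=15
i=18 t=25 v=7: → [25,30); WM=22
i=19 t=19 v=6: → [15,20); WM=22
i=20 t=18 v=5: → [15,20); WM=24
i=21 t=25 v=8: → [25,30); WM=24

8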